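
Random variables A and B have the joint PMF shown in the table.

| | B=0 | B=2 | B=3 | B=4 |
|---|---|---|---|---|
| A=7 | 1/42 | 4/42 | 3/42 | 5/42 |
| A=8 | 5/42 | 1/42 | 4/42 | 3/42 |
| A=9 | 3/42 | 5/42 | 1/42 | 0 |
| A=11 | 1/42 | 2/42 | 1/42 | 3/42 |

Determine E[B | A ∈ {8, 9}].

P(A ∈ {8, 9}) = 11/21.
Σ B·P over the event = 0·(5/42) + 2·(1/42) + 3·(4/42) + 4·(3/42) + 0·(3/42) + 2·(5/42) + 3·(1/42) = 13/14.
E[B | A ∈ {8, 9}] = (13/14) / (11/21) = 39/22.

39/22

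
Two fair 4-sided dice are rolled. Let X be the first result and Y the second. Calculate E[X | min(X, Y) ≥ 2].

Outcomes with min(X, Y) ≥ 2: (2,2), (2,3), (2,4), (3,2), (3,3), (3,4), (4,2), (4,3), (4,4), each with probability 1/16.
E[X | min(X, Y) ≥ 2] = (2 + 2 + 2 + 3 + 3 + 3 + 4 + 4 + 4) / 9 = 3.

3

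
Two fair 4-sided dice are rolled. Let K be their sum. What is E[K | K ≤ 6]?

58/13

P(K ≤ 6) = 13/16.
Σ over the event: 2·1/16 + 3·1/8 + 4·3/16 + 5·1/4 + 6·3/16 = 29/8.
E[K | K ≤ 6] = (29/8) / (13/16) = 58/13.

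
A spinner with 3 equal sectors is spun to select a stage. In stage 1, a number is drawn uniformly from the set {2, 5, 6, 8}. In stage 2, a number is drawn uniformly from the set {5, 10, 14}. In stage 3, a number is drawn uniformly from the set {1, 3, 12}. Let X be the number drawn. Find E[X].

27/4

E[X | stage 1] = (2+5+6+8)/4 = 21/4.
E[X | stage 2] = (5+10+14)/3 = 29/3.
E[X | stage 3] = (1+3+12)/3 = 16/3.
By the law of total expectation,
E[X] = (1/3)·(21/4) + (1/3)·(29/3) + (1/3)·(16/3) = 27/4.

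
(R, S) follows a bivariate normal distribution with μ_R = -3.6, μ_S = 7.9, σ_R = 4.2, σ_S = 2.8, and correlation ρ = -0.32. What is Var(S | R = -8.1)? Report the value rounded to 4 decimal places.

The conditional variance in a bivariate normal is σ_S²(1 − ρ²), independent of x.
Var(S | R=-8.1) = (2.8)²·(1 − (-0.32)²) = 7.84·0.8976 = 7.0372.

7.0372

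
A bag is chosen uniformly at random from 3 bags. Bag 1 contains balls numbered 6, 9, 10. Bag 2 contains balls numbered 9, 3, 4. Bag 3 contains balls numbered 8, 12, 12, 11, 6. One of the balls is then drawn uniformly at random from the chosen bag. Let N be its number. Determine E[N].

E[N | bag 1] = (6+9+10)/3 = 25/3.
E[N | bag 2] = (9+3+4)/3 = 16/3.
E[N | bag 3] = (8+12+12+11+6)/5 = 49/5.
E[N] = (1/3)·(25/3) + (1/3)·(16/3) + (1/3)·(49/5) = 352/45.

352/45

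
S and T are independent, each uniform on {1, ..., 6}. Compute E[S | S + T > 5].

P(S + T > 5) = 13/18.
Summing S·P(x,y) over outcomes with S + T > 5 gives 53/18.
E[S | S + T > 5] = (53/18) / (13/18) = 53/13.

53/13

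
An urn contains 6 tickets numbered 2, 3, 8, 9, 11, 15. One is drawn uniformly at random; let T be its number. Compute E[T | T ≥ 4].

43/4

P(T ≥ 4) = 2/3.
Σ over the event: 8·1/6 + 9·1/6 + 11·1/6 + 15·1/6 = 43/6.
E[T | T ≥ 4] = (43/6) / (2/3) = 43/4.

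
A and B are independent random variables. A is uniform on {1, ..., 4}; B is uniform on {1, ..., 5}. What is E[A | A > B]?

Outcomes with A > B: (2,1), (3,1), (3,2), (4,1), (4,2), (4,3), each with probability 1/20.
E[A | A > B] = (2 + 3 + 3 + 4 + 4 + 4) / 6 = 10/3.

10/3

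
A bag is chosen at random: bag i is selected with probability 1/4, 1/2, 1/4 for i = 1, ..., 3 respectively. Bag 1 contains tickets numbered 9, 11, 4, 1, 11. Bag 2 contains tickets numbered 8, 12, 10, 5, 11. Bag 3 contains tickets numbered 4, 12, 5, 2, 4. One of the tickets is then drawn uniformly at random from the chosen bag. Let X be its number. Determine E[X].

E[X | bag 1] = (9+11+4+1+11)/5 = 36/5.
E[X | bag 2] = (8+12+10+5+11)/5 = 46/5.
E[X | bag 3] = (4+12+5+2+4)/5 = 27/5.
E[X] = (1/4)·(36/5) + (1/2)·(46/5) + (1/4)·(27/5) = 31/4.

31/4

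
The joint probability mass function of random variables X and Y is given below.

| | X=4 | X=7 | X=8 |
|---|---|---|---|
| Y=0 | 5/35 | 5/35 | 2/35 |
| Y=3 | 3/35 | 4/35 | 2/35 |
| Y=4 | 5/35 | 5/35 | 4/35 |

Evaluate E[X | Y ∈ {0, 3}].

P(Y ∈ {0, 3}) = 3/5.
Σ X·P over the event = 4·(5/35) + 4·(3/35) + 7·(5/35) + 7·(4/35) + 8·(2/35) + 8·(2/35) = 127/35.
E[X | Y ∈ {0, 3}] = (127/35) / (3/5) = 127/21.

127/21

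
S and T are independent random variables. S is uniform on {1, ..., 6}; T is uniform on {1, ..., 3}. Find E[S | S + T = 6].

Outcomes with S + T = 6: (3,3), (4,2), (5,1), each with probability 1/18.
E[S | S + T = 6] = (3 + 4 + 5) / 3 = 4.

4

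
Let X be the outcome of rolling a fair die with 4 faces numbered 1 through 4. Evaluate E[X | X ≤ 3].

2

Given X ≤ 3, X is equally likely to be any of {1, 2, 3}.
E[X | X ≤ 3] = (1 + 2 + 3) / 3 = 2.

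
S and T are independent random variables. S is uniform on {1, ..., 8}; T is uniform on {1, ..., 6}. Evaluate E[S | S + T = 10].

6

Outcomes with S + T = 10: (4,6), (5,5), (6,4), (7,3), (8,2), each with probability 1/48.
E[S | S + T = 10] = (4 + 5 + 6 + 7 + 8) / 5 = 6.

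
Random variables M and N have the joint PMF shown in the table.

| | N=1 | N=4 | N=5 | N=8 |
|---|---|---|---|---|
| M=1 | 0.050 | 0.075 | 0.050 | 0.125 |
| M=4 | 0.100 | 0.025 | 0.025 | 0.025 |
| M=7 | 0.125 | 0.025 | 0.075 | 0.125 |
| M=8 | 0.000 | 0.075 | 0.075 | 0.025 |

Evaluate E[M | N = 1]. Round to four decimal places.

4.8182

P(N = 1) = 0.275.
Σ M·P over the event = 1·(0.050) + 4·(0.100) + 7·(0.125) = 1.325.
E[M | N = 1] = (1.325) / (0.275) = 4.8182.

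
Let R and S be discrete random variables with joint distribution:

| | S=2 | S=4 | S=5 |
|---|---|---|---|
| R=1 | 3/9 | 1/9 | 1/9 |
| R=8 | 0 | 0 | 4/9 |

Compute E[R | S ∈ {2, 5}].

9/2

P(S ∈ {2, 5}) = 8/9.
Σ R·P over the event = 1·(3/9) + 1·(1/9) + 8·(4/9) = 4.
E[R | S ∈ {2, 5}] = (4) / (8/9) = 9/2.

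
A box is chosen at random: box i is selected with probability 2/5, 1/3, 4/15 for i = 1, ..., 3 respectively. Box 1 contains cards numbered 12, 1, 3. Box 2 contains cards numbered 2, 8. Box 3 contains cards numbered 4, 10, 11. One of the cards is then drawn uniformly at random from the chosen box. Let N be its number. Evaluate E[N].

E[N | box 1] = (12+1+3)/3 = 16/3.
E[N | box 2] = (2+8)/2 = 5.
E[N | box 3] = (4+10+11)/3 = 25/3.
E[N] = (2/5)·(16/3) + (1/3)·(5) + (4/15)·(25/3) = 271/45.

271/45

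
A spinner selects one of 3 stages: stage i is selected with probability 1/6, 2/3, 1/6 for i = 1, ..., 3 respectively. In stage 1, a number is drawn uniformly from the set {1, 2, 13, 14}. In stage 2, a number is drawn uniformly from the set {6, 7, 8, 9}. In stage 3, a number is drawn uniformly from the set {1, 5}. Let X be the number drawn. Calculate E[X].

27/4

E[X | stage 1] = (1+2+13+14)/4 = 15/2.
E[X | stage 2] = (6+7+8+9)/4 = 15/2.
E[X | stage 3] = (1+5)/2 = 3.
By the law of total expectation,
E[X] = (1/6)·(15/2) + (2/3)·(15/2) + (1/6)·(3) = 27/4.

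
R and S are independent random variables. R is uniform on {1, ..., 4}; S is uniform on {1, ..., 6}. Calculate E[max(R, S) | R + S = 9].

11/2

Outcomes with R + S = 9: (3,6), (4,5), each with probability 1/24.
E[max(R, S) | R + S = 9] = (6 + 5) / 2 = 11/2.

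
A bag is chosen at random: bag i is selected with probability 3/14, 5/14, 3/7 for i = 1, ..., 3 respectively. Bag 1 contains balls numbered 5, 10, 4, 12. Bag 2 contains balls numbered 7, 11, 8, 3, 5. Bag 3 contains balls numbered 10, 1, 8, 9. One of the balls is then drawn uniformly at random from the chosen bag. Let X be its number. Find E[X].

E[X | bag 1] = (5+10+4+12)/4 = 31/4.
E[X | bag 2] = (7+11+8+3+5)/5 = 34/5.
E[X | bag 3] = (10+1+8+9)/4 = 7.
By the law of total expectation,
E[X] = (3/14)·(31/4) + (5/14)·(34/5) + (3/7)·(7) = 397/56.

397/56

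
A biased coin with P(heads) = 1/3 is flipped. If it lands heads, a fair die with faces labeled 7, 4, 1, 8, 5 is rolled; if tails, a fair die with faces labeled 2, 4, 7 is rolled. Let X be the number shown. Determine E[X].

41/9

E[X | heads] = (7+4+1+8+5)/5 = 5.
E[X | tails] = (2+4+7)/3 = 13/3.
By the law of total expectation,
E[X] = (1/3)·(5) + (2/3)·(13/3) = 41/9.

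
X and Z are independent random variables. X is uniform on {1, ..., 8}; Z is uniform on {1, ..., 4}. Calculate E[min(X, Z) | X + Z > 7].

P(X + Z > 7) = 7/16.
Summing min(X,Z)·P(x,y) over outcomes with X + Z > 7 gives 5/4.
E[min(X, Z) | X + Z > 7] = (5/4) / (7/16) = 20/7.

20/7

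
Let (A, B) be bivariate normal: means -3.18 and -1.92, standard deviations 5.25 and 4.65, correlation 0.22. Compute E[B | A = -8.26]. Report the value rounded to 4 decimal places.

-2.9099

E[B | A=x] = μ_B + ρ(σ_B/σ_A)(x − μ_A) for jointly normal variables.
E[B | A=-8.26] = -1.92 + (0.22)·(4.65/5.25)·(-8.26 − (-3.18)) = -1.92 + (0.19486)·(-5.08) = -2.9099.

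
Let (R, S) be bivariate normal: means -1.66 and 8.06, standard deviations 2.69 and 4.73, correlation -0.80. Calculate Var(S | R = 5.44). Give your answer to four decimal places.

8.0542

For a bivariate normal, Var(S | R=x) = σ_S²(1 − ρ²).
Var(S | R=5.44) = (4.73)²·(1 − (-0.80)²) = 22.3729·0.36 = 8.0542.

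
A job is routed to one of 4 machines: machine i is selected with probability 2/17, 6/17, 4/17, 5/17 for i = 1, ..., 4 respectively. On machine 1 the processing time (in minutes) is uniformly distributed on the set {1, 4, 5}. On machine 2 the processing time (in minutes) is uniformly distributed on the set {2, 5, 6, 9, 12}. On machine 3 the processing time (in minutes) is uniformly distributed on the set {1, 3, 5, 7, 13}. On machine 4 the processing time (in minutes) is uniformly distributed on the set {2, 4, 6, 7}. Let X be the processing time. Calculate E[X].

E[X | machine 1] = (1+4+5)/3 = 10/3.
E[X | machine 2] = (2+5+6+9+12)/5 = 34/5.
E[X | machine 3] = (1+3+5+7+13)/5 = 29/5.
E[X | machine 4] = (2+4+6+7)/4 = 19/4.
E[X] = (2/17)·(10/3) + (6/17)·(34/5) + (4/17)·(29/5) + (5/17)·(19/4) = 1133/204.

1133/204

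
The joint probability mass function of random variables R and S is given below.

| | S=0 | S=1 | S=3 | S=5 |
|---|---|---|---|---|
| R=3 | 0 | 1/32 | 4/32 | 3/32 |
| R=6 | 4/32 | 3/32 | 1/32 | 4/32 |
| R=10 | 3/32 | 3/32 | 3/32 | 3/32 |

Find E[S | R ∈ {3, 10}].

P(R ∈ {3, 10}) = 5/8.
Σ S·P over the event = 1·(1/32) + 3·(4/32) + 5·(3/32) + 0·(3/32) + 1·(3/32) + 3·(3/32) + 5·(3/32) = 55/32.
E[S | R ∈ {3, 10}] = (55/32) / (5/8) = 11/4.

11/4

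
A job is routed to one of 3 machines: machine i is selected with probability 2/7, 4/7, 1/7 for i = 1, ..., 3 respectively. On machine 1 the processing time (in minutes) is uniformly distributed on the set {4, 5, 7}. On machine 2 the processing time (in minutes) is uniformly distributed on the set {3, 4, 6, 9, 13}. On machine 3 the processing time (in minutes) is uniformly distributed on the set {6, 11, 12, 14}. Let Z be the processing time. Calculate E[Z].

593/84

E[Z | machine 1] = (4+5+7)/3 = 16/3.
E[Z | machine 2] = (3+4+6+9+13)/5 = 7.
E[Z | machine 3] = (6+11+12+14)/4 = 43/4.
E[Z] = (2/7)·(16/3) + (4/7)·(7) + (1/7)·(43/4) = 593/84.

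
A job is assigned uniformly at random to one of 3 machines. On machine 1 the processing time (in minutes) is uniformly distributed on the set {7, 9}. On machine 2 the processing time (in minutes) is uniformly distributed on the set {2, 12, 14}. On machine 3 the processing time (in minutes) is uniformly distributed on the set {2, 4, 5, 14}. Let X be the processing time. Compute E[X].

E[X | machine 1] = (7+9)/2 = 8.
E[X | machine 2] = (2+12+14)/3 = 28/3.
E[X | machine 3] = (2+4+5+14)/4 = 25/4.
By the law of total expectation,
E[X] = (1/3)·(8) + (1/3)·(28/3) + (1/3)·(25/4) = 283/36.

283/36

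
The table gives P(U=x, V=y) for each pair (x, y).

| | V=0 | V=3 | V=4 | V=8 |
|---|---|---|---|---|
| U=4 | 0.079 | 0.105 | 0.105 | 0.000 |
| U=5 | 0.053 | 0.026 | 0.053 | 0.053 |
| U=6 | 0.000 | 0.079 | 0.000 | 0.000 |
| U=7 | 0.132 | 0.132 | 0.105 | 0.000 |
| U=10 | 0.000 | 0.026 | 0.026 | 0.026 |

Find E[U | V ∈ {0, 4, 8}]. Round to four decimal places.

P(V ∈ {0, 4, 8}) = 0.632.
Summing U·P(U=x,V=y) over the conditioning event gives 3.710.
E[U | V ∈ {0, 4, 8}] = (3.710) / (0.632) = 5.8703.

5.8703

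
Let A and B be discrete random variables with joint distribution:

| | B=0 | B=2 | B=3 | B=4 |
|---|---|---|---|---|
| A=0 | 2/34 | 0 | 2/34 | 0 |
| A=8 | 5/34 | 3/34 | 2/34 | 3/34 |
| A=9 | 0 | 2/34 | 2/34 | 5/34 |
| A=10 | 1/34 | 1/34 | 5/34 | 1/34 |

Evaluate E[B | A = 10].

21/8

P(A = 10) = 4/17.
Σ B·P over the event = 0·(1/34) + 2·(1/34) + 3·(5/34) + 4·(1/34) = 21/34.
E[B | A = 10] = (21/34) / (4/17) = 21/8.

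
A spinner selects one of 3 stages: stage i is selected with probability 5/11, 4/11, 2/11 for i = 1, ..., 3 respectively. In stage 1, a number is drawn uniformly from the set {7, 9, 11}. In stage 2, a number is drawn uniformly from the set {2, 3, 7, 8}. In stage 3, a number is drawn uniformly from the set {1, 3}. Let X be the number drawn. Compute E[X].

E[X | stage 1] = (7+9+11)/3 = 9.
E[X | stage 2] = (2+3+7+8)/4 = 5.
E[X | stage 3] = (1+3)/2 = 2.
E[X] = (5/11)·(9) + (4/11)·(5) + (2/11)·(2) = 69/11.

69/11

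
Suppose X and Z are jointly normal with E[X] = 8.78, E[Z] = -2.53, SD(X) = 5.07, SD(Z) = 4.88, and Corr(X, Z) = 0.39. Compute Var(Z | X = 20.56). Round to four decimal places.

20.1922

Var(Z | X=x) = (1 − ρ²)·σ_Z².
Var(Z | X=20.56) = (4.88)²·(1 − (0.39)²) = 23.8144·0.8479 = 20.1922.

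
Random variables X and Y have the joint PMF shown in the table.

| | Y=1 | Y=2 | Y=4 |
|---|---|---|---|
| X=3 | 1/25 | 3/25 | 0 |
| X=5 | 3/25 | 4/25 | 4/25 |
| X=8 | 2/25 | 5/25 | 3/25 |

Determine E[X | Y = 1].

P(Y = 1) = 6/25.
Σ X·P over the event = 3·(1/25) + 5·(3/25) + 8·(2/25) = 34/25.
E[X | Y = 1] = (34/25) / (6/25) = 17/3.

17/3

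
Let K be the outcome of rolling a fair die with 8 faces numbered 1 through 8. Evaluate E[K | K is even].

Given K is even, K is equally likely to be any of {2, 4, 6, 8}.
E[K | K is even] = (2 + 4 + 6 + 8) / 4 = 5.

5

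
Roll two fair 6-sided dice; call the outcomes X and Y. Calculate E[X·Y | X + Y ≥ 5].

71/5

P(X + Y ≥ 5) = 5/6.
Summing XY·P(x,y) over outcomes with X + Y ≥ 5 gives 71/6.
E[X·Y | X + Y ≥ 5] = (71/6) / (5/6) = 71/5.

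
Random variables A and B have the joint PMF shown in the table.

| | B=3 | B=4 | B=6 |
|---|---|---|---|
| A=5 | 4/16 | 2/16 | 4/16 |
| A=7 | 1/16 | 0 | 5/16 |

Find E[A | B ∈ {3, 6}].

P(B ∈ {3, 6}) = 7/8.
Σ A·P over the event = 5·(4/16) + 5·(4/16) + 7·(1/16) + 7·(5/16) = 41/8.
E[A | B ∈ {3, 6}] = (41/8) / (7/8) = 41/7.

41/7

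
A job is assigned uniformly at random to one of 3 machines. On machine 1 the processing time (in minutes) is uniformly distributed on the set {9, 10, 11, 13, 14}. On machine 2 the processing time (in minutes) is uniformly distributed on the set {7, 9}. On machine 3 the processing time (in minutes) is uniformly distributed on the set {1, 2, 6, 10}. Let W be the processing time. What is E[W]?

161/20

E[W | machine 1] = (9+10+11+13+14)/5 = 57/5.
E[W | machine 2] = (7+9)/2 = 8.
E[W | machine 3] = (1+2+6+10)/4 = 19/4.
By the law of total expectation,
E[W] = (1/3)·(57/5) + (1/3)·(8) + (1/3)·(19/4) = 161/20.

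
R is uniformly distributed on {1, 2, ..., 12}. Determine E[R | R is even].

Given R is even, R is equally likely to be any of {2, 4, 6, 8, 10, 12}.
E[R | R is even] = (2 + 4 + 6 + 8 + 10 + 12) / 6 = 7.

7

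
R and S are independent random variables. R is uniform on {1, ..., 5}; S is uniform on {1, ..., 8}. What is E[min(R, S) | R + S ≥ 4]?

97/37

P(R + S ≥ 4) = 37/40.
Summing min(R,S)·P(x,y) over outcomes with R + S ≥ 4 gives 97/40.
E[min(R, S) | R + S ≥ 4] = (97/40) / (37/40) = 97/37.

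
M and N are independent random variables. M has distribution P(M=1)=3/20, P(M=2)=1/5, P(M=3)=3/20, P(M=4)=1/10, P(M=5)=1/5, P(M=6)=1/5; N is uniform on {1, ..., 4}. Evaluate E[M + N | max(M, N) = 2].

37/11

P(max(M, N) = 2) = 11/80.
Summing (M+N)·P(x,y) over outcomes with max(M, N) = 2 gives 37/80.
E[M + N | max(M, N) = 2] = (37/80) / (11/80) = 37/11.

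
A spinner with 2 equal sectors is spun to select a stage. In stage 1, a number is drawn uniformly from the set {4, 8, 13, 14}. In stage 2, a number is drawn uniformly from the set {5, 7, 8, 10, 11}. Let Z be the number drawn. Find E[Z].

359/40

E[Z | stage 1] = (4+8+13+14)/4 = 39/4.
E[Z | stage 2] = (5+7+8+10+11)/5 = 41/5.
By the law of total expectation,
E[Z] = (1/2)·(39/4) + (1/2)·(41/5) = 359/40.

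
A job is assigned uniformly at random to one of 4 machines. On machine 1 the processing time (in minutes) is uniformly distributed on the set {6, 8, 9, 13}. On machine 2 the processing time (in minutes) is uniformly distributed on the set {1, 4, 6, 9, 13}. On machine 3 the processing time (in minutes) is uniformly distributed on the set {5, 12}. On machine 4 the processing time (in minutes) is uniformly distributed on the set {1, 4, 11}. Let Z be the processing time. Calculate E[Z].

E[Z | machine 1] = (6+8+9+13)/4 = 9.
E[Z | machine 2] = (1+4+6+9+13)/5 = 33/5.
E[Z | machine 3] = (5+12)/2 = 17/2.
E[Z | machine 4] = (1+4+11)/3 = 16/3.
E[Z] = (1/4)·(9) + (1/4)·(33/5) + (1/4)·(17/2) + (1/4)·(16/3) = 883/120.

883/120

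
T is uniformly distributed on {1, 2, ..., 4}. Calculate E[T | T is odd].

Given T is odd, T is equally likely to be any of {1, 3}.
E[T | T is odd] = (1 + 3) / 2 = 2.

2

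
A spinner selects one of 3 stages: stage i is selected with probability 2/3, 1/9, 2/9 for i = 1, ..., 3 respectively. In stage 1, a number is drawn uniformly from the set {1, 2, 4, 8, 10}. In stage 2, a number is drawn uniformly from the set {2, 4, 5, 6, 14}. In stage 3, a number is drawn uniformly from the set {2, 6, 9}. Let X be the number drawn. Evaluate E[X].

E[X | stage 1] = (1+2+4+8+10)/5 = 5.
E[X | stage 2] = (2+4+5+6+14)/5 = 31/5.
E[X | stage 3] = (2+6+9)/3 = 17/3.
E[X] = (2/3)·(5) + (1/9)·(31/5) + (2/9)·(17/3) = 713/135.

713/135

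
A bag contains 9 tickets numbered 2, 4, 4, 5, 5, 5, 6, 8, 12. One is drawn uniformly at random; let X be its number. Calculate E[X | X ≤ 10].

39/8

P(X ≤ 10) = 8/9.
Σ over the event: 2·1/9 + 4·2/9 + 5·1/3 + 6·1/9 + 8·1/9 = 13/3.
E[X | X ≤ 10] = (13/3) / (8/9) = 39/8.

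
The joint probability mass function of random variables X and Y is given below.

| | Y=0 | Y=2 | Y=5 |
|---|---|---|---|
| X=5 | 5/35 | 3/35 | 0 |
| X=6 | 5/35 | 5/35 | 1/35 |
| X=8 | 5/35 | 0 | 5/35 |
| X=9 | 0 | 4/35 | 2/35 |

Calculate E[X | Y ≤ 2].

176/27

P(Y ≤ 2) = 27/35.
Σ X·P over the event = 5·(5/35) + 5·(3/35) + 6·(5/35) + 6·(5/35) + 8·(5/35) + 9·(4/35) = 176/35.
E[X | Y ≤ 2] = (176/35) / (27/35) = 176/27.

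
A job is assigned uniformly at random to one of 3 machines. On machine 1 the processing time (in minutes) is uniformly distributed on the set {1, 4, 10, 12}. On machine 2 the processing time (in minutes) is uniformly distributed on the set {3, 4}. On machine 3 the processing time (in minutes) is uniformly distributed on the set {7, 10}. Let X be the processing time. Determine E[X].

E[X | machine 1] = (1+4+10+12)/4 = 27/4.
E[X | machine 2] = (3+4)/2 = 7/2.
E[X | machine 3] = (7+10)/2 = 17/2.
By the law of total expectation,
E[X] = (1/3)·(27/4) + (1/3)·(7/2) + (1/3)·(17/2) = 25/4.

25/4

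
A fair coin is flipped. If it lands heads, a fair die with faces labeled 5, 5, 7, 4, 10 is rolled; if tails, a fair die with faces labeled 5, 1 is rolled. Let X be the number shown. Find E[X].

E[X | heads] = (5+5+7+4+10)/5 = 31/5.
E[X | tails] = (5+1)/2 = 3.
By the law of total expectation,
E[X] = (1/2)·(31/5) + (1/2)·(3) = 23/5.

23/5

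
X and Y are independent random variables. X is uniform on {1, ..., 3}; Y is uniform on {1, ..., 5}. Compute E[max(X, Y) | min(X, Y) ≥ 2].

P(min(X, Y) ≥ 2) = 8/15.
Summing max(X,Y)·P(x,y) over outcomes with min(X, Y) ≥ 2 gives 29/15.
E[max(X, Y) | min(X, Y) ≥ 2] = (29/15) / (8/15) = 29/8.

29/8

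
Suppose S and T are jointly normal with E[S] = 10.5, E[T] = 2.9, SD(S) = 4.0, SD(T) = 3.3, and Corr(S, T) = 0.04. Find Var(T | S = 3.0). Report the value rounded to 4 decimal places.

10.8726

For a bivariate normal, Var(T | S=x) = σ_T²(1 − ρ²).
Var(T | S=3.0) = (3.3)²·(1 − (0.04)²) = 10.89·0.9984 = 10.8726.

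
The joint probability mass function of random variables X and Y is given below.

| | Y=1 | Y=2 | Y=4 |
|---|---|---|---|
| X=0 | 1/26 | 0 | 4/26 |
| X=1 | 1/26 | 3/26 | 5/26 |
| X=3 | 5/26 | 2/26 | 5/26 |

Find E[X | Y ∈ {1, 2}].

25/12

P(Y ∈ {1, 2}) = 6/13.
Σ X·P over the event = 0·(1/26) + 1·(1/26) + 1·(3/26) + 3·(5/26) + 3·(2/26) = 25/26.
E[X | Y ∈ {1, 2}] = (25/26) / (6/13) = 25/12.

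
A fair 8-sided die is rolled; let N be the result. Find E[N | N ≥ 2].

Given N ≥ 2, N is equally likely to be any of {2, 3, 4, 5, 6, 7, 8}.
E[N | N ≥ 2] = (2 + 3 + 4 + 5 + 6 + 7 + 8) / 7 = 5.

5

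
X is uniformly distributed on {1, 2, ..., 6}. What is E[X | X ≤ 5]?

3

Given X ≤ 5, X is equally likely to be any of {1, 2, 3, 4, 5}.
E[X | X ≤ 5] = (1 + 2 + 3 + 4 + 5) / 5 = 3.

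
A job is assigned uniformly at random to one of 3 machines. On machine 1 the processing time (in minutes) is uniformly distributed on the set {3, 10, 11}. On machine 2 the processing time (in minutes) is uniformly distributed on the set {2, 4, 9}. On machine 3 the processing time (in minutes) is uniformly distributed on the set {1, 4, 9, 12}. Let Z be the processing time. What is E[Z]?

E[Z | machine 1] = (3+10+11)/3 = 8.
E[Z | machine 2] = (2+4+9)/3 = 5.
E[Z | machine 3] = (1+4+9+12)/4 = 13/2.
By the law of total expectation,
E[Z] = (1/3)·(8) + (1/3)·(5) + (1/3)·(13/2) = 13/2.

13/2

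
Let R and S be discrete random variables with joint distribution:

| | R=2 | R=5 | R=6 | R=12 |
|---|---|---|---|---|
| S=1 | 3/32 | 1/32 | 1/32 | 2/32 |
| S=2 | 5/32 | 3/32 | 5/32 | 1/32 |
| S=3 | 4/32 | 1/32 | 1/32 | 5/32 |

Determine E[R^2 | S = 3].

P(S = 3) = 11/32.
Σ R^2·P over the event = 4·(4/32) + 25·(1/32) + 36·(1/32) + 144·(5/32) = 797/32.
E[R^2 | S = 3] = (797/32) / (11/32) = 797/11.

797/11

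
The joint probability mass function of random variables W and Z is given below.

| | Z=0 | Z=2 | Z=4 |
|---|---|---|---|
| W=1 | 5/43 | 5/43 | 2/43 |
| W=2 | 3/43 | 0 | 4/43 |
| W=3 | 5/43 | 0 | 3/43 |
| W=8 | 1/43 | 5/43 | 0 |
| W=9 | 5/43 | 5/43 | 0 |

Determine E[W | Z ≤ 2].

169/34

P(Z ≤ 2) = 34/43.
Σ W·P over the event = 1·(5/43) + 1·(5/43) + 2·(3/43) + 3·(5/43) + 8·(1/43) + 8·(5/43) + 9·(5/43) + 9·(5/43) = 169/43.
E[W | Z ≤ 2] = (169/43) / (34/43) = 169/34.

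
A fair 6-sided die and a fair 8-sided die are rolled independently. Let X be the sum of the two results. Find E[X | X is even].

8

P(X is even) = 1/2.
Σ over the event: 2·1/48 + 4·1/16 + 6·5/48 + 8·1/8 + 10·5/48 + 12·1/16 + 14·1/48 = 4.
E[X | X is even] = (4) / (1/2) = 8.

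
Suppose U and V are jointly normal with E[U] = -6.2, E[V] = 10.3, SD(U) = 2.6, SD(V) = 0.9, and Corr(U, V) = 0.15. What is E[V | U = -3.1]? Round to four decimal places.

10.4610

E[V | U=x] = μ_V + ρ(σ_V/σ_U)(x − μ_U) for jointly normal variables.
E[V | U=-3.1] = 10.3 + (0.15)·(0.9/2.6)·(-3.1 − (-6.2)) = 10.3 + (0.051923)·(3.1) = 10.4610.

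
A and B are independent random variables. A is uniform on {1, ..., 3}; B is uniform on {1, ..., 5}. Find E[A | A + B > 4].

20/9

Outcomes with A + B > 4: (1,4), (1,5), (2,3), (2,4), (2,5), (3,2), (3,3), (3,4), (3,5), each with probability 1/15.
E[A | A + B > 4] = (1 + 1 + 2 + 2 + 2 + 3 + 3 + 3 + 3) / 9 = 20/9.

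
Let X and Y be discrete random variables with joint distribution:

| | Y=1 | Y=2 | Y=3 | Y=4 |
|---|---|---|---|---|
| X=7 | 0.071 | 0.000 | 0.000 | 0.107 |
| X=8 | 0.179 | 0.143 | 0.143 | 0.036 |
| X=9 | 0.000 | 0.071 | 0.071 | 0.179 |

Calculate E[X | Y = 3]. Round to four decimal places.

8.3318

P(Y = 3) = 0.214.
Σ X·P over the event = 8·(0.143) + 9·(0.071) = 1.783.
E[X | Y = 3] = (1.783) / (0.214) = 8.3318.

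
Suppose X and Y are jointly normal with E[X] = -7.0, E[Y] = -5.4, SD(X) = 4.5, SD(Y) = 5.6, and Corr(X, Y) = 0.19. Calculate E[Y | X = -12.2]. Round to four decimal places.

E[Y | X=x] = μ_Y + ρ(σ_Y/σ_X)(x − μ_X) for jointly normal variables.
E[Y | X=-12.2] = -5.4 + (0.19)·(5.6/4.5)·(-12.2 − (-7.0)) = -5.4 + (0.23644)·(-5.2) = -6.6295.

-6.6295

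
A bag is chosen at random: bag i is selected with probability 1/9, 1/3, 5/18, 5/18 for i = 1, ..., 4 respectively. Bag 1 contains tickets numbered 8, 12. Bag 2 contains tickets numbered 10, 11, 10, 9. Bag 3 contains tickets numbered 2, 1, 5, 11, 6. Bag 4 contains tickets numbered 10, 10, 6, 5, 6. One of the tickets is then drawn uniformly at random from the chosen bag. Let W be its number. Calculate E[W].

E[W | bag 1] = (8+12)/2 = 10.
E[W | bag 2] = (10+11+10+9)/4 = 10.
E[W | bag 3] = (2+1+5+11+6)/5 = 5.
E[W | bag 4] = (10+10+6+5+6)/5 = 37/5.
By the law of total expectation,
E[W] = (1/9)·(10) + (1/3)·(10) + (5/18)·(5) + (5/18)·(37/5) = 71/9.

71/9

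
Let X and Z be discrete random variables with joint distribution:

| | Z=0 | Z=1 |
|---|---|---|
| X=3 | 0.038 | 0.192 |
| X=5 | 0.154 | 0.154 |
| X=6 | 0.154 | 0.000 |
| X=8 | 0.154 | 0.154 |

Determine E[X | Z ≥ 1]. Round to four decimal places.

P(Z ≥ 1) = 0.500.
Σ X·P over the event = 3·(0.192) + 5·(0.154) + 8·(0.154) = 2.578.
E[X | Z ≥ 1] = (2.578) / (0.500) = 5.1560.

5.1560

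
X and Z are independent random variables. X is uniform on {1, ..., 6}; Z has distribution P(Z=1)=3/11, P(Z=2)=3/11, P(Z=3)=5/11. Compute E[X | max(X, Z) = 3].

16/7

P(max(X, Z) = 3) = 7/22.
Summing X·P(x,y) over outcomes with max(X, Z) = 3 gives 8/11.
E[X | max(X, Z) = 3] = (8/11) / (7/22) = 16/7.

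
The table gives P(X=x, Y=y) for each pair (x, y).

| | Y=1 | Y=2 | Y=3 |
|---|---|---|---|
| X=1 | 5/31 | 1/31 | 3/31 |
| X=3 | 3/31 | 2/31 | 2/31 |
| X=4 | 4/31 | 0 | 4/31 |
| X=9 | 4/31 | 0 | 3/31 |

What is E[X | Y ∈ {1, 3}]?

P(Y ∈ {1, 3}) = 28/31.
Summing X·P(X=x,Y=y) over the conditioning event gives 118/31.
E[X | Y ∈ {1, 3}] = (118/31) / (28/31) = 59/14.

59/14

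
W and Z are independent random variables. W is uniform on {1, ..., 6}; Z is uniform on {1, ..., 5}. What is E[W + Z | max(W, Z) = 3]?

Outcomes with max(W, Z) = 3: (1,3), (2,3), (3,1), (3,2), (3,3), each with probability 1/30.
E[W + Z | max(W, Z) = 3] = (4 + 5 + 4 + 5 + 6) / 5 = 24/5.

24/5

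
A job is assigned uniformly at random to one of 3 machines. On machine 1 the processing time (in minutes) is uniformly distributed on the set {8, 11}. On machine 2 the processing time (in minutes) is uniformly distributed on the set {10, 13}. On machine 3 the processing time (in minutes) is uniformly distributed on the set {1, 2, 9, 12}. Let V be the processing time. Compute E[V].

E[V | machine 1] = (8+11)/2 = 19/2.
E[V | machine 2] = (10+13)/2 = 23/2.
E[V | machine 3] = (1+2+9+12)/4 = 6.
E[V] = (1/3)·(19/2) + (1/3)·(23/2) + (1/3)·(6) = 9.

9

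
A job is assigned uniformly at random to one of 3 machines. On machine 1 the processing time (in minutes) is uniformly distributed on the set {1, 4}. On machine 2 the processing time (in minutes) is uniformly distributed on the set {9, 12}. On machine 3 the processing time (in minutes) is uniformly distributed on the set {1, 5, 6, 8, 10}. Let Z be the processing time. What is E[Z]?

19/3

E[Z | machine 1] = (1+4)/2 = 5/2.
E[Z | machine 2] = (9+12)/2 = 21/2.
E[Z | machine 3] = (1+5+6+8+10)/5 = 6.
E[Z] = (1/3)·(5/2) + (1/3)·(21/2) + (1/3)·(6) = 19/3.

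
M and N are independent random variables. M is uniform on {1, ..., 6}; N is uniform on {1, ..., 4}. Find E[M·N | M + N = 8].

Outcomes with M + N = 8: (4,4), (5,3), (6,2), each with probability 1/24.
E[M·N | M + N = 8] = (16 + 15 + 12) / 3 = 43/3.

43/3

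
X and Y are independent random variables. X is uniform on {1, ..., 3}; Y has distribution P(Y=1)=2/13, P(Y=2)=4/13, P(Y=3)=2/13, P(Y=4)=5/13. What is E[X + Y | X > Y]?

P(X > Y) = 8/39.
Summing (X+Y)·P(x,y) over outcomes with X > Y gives 34/39.
E[X + Y | X > Y] = (34/39) / (8/39) = 17/4.

17/4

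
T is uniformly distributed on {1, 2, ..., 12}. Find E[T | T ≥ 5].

17/2

Given T ≥ 5, T is equally likely to be any of {5, 6, 7, 8, 9, 10, 11, 12}.
E[T | T ≥ 5] = (5 + 6 + 7 + 8 + 9 + 10 + 11 + 12) / 8 = 17/2.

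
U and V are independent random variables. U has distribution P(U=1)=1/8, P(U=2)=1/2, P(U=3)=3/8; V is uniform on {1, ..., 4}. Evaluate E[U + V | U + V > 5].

P(U + V > 5) = 5/16.
Summing (U+V)·P(x,y) over outcomes with U + V > 5 gives 63/32.
E[U + V | U + V > 5] = (63/32) / (5/16) = 63/10.

63/10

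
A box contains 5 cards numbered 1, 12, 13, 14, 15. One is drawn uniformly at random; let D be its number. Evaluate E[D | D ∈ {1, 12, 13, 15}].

P(D ∈ {1, 12, 13, 15}) = 4/5.
Σ over the event: 1·1/5 + 12·1/5 + 13·1/5 + 15·1/5 = 41/5.
E[D | D ∈ {1, 12, 13, 15}] = (41/5) / (4/5) = 41/4.

41/4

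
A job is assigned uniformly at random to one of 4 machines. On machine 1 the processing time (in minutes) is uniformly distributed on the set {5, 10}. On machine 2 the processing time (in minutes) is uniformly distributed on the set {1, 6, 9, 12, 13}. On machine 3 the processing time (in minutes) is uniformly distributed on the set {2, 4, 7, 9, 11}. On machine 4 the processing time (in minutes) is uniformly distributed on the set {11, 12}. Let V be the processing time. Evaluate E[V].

E[V | machine 1] = (5+10)/2 = 15/2.
E[V | machine 2] = (1+6+9+12+13)/5 = 41/5.
E[V | machine 3] = (2+4+7+9+11)/5 = 33/5.
E[V | machine 4] = (11+12)/2 = 23/2.
By the law of total expectation,
E[V] = (1/4)·(15/2) + (1/4)·(41/5) + (1/4)·(33/5) + (1/4)·(23/2) = 169/20.

169/20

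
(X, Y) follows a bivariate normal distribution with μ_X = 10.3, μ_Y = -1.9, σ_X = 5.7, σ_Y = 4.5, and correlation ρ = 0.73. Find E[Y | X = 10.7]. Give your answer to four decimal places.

For a bivariate normal, E[Y | X=x] = μ_Y + ρ·(σ_Y/σ_X)·(x − μ_X).
E[Y | X=10.7] = -1.9 + (0.73)·(4.5/5.7)·(10.7 − (10.3)) = -1.9 + (0.57632)·(0.4) = -1.6695.

-1.6695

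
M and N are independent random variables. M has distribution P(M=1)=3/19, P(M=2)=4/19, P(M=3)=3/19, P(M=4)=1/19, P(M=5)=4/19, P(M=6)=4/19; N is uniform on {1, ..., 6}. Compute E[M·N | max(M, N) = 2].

30/11

P(max(M, N) = 2) = 11/114.
Summing MN·P(x,y) over outcomes with max(M, N) = 2 gives 5/19.
E[M·N | max(M, N) = 2] = (5/19) / (11/114) = 30/11.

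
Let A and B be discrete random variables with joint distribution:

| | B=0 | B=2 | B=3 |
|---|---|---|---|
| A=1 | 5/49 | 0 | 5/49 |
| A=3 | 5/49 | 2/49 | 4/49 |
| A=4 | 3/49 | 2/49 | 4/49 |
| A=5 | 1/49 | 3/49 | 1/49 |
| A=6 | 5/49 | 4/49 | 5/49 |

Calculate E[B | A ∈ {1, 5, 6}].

47/29

P(A ∈ {1, 5, 6}) = 29/49.
Σ B·P over the event = 0·(5/49) + 3·(5/49) + 0·(1/49) + 2·(3/49) + 3·(1/49) + 0·(5/49) + 2·(4/49) + 3·(5/49) = 47/49.
E[B | A ∈ {1, 5, 6}] = (47/49) / (29/49) = 47/29.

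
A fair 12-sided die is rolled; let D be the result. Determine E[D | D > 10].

23/2

Given D > 10, D is equally likely to be any of {11, 12}.
E[D | D > 10] = (11 + 12) / 2 = 23/2.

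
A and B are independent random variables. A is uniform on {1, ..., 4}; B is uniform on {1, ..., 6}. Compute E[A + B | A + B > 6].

Outcomes with A + B > 6: (1,6), (2,5), (2,6), (3,4), (3,5), (3,6), (4,3), (4,4), (4,5), (4,6), each with probability 1/24.
E[A + B | A + B > 6] = (7 + 7 + 8 + 7 + 8 + 9 + 7 + 8 + 9 + 10) / 10 = 8.

8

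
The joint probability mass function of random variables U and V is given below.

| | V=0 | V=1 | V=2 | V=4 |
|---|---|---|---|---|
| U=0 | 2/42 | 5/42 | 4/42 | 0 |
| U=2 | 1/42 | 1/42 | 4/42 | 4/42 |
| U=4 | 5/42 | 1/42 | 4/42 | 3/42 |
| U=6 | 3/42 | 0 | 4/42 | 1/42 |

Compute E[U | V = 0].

P(V = 0) = 11/42.
Σ U·P over the event = 0·(2/42) + 2·(1/42) + 4·(5/42) + 6·(3/42) = 20/21.
E[U | V = 0] = (20/21) / (11/42) = 40/11.

40/11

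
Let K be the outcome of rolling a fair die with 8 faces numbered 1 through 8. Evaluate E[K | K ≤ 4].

5/2

Given K ≤ 4, K is equally likely to be any of {1, 2, 3, 4}.
E[K | K ≤ 4] = (1 + 2 + 3 + 4) / 4 = 5/2.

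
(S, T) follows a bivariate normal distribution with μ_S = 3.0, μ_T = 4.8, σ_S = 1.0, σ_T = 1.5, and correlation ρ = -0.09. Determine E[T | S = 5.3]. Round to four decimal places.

4.4895

For a bivariate normal, E[T | S=x] = μ_T + ρ·(σ_T/σ_S)·(x − μ_S).
E[T | S=5.3] = 4.8 + (-0.09)·(1.5/1.0)·(5.3 − (3.0)) = 4.8 + (-0.135)·(2.3) = 4.4895.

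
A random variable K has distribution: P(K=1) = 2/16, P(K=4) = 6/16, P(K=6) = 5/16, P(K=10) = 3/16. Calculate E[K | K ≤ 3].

1

P(K ≤ 3) = 1/8.
Σ over the event: 1·1/8 = 1/8.
E[K | K ≤ 3] = (1/8) / (1/8) = 1.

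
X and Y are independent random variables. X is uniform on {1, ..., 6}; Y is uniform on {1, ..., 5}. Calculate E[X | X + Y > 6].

P(X + Y > 6) = 1/2.
Summing X·P(x,y) over outcomes with X + Y > 6 gives 7/3.
E[X | X + Y > 6] = (7/3) / (1/2) = 14/3.

14/3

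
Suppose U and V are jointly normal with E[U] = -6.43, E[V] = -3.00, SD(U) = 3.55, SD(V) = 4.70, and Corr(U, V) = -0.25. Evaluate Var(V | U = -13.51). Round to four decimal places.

20.7094

The conditional variance in a bivariate normal is σ_V²(1 − ρ²), independent of x.
Var(V | U=-13.51) = (4.70)²·(1 − (-0.25)²) = 22.09·0.9375 = 20.7094.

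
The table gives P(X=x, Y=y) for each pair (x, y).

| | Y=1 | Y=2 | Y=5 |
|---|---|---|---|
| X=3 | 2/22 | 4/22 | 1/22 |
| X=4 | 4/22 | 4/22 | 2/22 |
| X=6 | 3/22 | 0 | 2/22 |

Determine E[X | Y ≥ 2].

P(Y ≥ 2) = 13/22.
Σ X·P over the event = 3·(4/22) + 3·(1/22) + 4·(4/22) + 4·(2/22) + 6·(2/22) = 51/22.
E[X | Y ≥ 2] = (51/22) / (13/22) = 51/13.

51/13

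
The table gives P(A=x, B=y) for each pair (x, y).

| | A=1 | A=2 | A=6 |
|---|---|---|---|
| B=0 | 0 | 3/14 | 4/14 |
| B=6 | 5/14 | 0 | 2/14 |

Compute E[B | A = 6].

2

P(A = 6) = 3/7.
Σ B·P over the event = 0·(4/14) + 6·(2/14) = 6/7.
E[B | A = 6] = (6/7) / (3/7) = 2.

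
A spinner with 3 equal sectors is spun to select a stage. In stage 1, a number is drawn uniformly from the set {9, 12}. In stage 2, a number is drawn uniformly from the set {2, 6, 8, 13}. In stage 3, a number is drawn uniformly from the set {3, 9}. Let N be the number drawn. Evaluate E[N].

95/12

E[N | stage 1] = (9+12)/2 = 21/2.
E[N | stage 2] = (2+6+8+13)/4 = 29/4.
E[N | stage 3] = (3+9)/2 = 6.
E[N] = (1/3)·(21/2) + (1/3)·(29/4) + (1/3)·(6) = 95/12.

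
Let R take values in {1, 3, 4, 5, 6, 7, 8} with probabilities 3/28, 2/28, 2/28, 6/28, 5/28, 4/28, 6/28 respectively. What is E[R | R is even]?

86/13

P(R is even) = 13/28.
Σ over the event: 4·1/14 + 6·5/28 + 8·3/14 = 43/14.
E[R | R is even] = (43/14) / (13/28) = 86/13.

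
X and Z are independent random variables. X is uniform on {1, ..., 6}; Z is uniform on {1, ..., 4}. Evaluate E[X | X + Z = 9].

P(X + Z = 9) = 1/12.
Summing X·P(x,y) over outcomes with X + Z = 9 gives 11/24.
E[X | X + Z = 9] = (11/24) / (1/12) = 11/2.

11/2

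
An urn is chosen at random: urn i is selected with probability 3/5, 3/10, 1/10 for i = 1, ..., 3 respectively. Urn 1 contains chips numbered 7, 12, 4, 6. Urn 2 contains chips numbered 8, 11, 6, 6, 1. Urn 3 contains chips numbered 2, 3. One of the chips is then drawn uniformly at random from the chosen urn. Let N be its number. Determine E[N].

163/25

E[N | urn 1] = (7+12+4+6)/4 = 29/4.
E[N | urn 2] = (8+11+6+6+1)/5 = 32/5.
E[N | urn 3] = (2+3)/2 = 5/2.
By the law of total expectation,
E[N] = (3/5)·(29/4) + (3/10)·(32/5) + (1/10)·(5/2) = 163/25.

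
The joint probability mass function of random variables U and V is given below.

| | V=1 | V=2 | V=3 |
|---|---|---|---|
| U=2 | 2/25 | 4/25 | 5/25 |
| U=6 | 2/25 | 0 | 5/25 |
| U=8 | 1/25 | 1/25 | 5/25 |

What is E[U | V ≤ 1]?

24/5

P(V ≤ 1) = 1/5.
Σ U·P over the event = 2·(2/25) + 6·(2/25) + 8·(1/25) = 24/25.
E[U | V ≤ 1] = (24/25) / (1/5) = 24/5.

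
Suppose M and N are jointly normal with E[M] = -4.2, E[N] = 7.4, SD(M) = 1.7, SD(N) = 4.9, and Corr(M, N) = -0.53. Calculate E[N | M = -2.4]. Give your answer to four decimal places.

4.6502

E[N | M=x] = μ_N + ρ(σ_N/σ_M)(x − μ_M) for jointly normal variables.
E[N | M=-2.4] = 7.4 + (-0.53)·(4.9/1.7)·(-2.4 − (-4.2)) = 7.4 + (-1.52765)·(1.8) = 4.6502.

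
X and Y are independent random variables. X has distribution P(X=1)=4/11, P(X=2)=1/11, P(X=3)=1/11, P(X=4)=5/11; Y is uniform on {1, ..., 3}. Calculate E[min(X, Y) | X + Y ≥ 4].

P(X + Y ≥ 4) = 8/11.
Summing min(X,Y)·P(x,y) over outcomes with X + Y ≥ 4 gives 4/3.
E[min(X, Y) | X + Y ≥ 4] = (4/3) / (8/11) = 11/6.

11/6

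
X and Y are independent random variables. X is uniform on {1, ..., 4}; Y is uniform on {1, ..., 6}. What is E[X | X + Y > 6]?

P(X + Y > 6) = 5/12.
Summing X·P(x,y) over outcomes with X + Y > 6 gives 5/4.
E[X | X + Y > 6] = (5/4) / (5/12) = 3.

3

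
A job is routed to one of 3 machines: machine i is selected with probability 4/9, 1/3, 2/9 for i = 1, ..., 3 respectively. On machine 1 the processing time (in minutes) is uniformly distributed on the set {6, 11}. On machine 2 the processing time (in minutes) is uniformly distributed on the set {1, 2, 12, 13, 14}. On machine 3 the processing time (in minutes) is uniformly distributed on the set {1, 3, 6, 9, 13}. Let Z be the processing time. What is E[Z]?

8

E[Z | machine 1] = (6+11)/2 = 17/2.
E[Z | machine 2] = (1+2+12+13+14)/5 = 42/5.
E[Z | machine 3] = (1+3+6+9+13)/5 = 32/5.
E[Z] = (4/9)·(17/2) + (1/3)·(42/5) + (2/9)·(32/5) = 8.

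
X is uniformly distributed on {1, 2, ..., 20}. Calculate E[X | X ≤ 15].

P(X ≤ 15) = 3/4.
E[X | X ≤ 15] = (6) / (3/4) = 8.

8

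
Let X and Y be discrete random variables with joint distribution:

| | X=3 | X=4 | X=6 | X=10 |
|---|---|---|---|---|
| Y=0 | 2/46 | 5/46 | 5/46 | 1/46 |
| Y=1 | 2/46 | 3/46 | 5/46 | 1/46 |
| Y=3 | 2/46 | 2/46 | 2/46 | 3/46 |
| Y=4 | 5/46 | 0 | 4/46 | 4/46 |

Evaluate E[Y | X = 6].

27/16

P(X = 6) = 8/23.
Σ Y·P over the event = 0·(5/46) + 1·(5/46) + 3·(2/46) + 4·(4/46) = 27/46.
E[Y | X = 6] = (27/46) / (8/23) = 27/16.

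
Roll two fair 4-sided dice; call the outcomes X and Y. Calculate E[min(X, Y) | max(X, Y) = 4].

16/7

Outcomes with max(X, Y) = 4: (1,4), (2,4), (3,4), (4,1), (4,2), (4,3), (4,4), each with probability 1/16.
E[min(X, Y) | max(X, Y) = 4] = (1 + 2 + 3 + 1 + 2 + 3 + 4) / 7 = 16/7.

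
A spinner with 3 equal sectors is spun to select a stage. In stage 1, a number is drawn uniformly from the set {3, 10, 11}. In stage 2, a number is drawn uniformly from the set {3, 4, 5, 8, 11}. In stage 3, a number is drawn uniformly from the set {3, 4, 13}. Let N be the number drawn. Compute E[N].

E[N | stage 1] = (3+10+11)/3 = 8.
E[N | stage 2] = (3+4+5+8+11)/5 = 31/5.
E[N | stage 3] = (3+4+13)/3 = 20/3.
By the law of total expectation,
E[N] = (1/3)·(8) + (1/3)·(31/5) + (1/3)·(20/3) = 313/45.

313/45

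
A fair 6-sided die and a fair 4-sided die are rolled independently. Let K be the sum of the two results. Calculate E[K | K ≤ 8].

P(K ≤ 8) = 7/8.
Σ over the event: 2·1/24 + 3·1/12 + 4·1/8 + 5·1/6 + 6·1/6 + 7·1/6 + 8·1/8 = 29/6.
E[K | K ≤ 8] = (29/6) / (7/8) = 116/21.

116/21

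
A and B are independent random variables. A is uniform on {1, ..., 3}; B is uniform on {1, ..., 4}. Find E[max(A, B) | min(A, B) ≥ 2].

Outcomes with min(A, B) ≥ 2: (2,2), (2,3), (2,4), (3,2), (3,3), (3,4), each with probability 1/12.
E[max(A, B) | min(A, B) ≥ 2] = (2 + 3 + 4 + 3 + 3 + 4) / 6 = 19/6.

19/6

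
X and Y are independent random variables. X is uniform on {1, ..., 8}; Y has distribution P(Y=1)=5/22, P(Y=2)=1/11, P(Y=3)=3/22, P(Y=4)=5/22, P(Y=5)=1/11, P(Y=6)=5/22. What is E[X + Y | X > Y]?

426/49

P(X > Y) = 49/88.
Summing (X+Y)·P(x,y) over outcomes with X > Y gives 213/44.
E[X + Y | X > Y] = (213/44) / (49/88) = 426/49.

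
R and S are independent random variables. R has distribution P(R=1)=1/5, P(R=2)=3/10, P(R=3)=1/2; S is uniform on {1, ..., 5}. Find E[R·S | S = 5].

23/2

P(S = 5) = 1/5.
Summing RS·P(x,y) over outcomes with S = 5 gives 23/10.
E[R·S | S = 5] = (23/10) / (1/5) = 23/2.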